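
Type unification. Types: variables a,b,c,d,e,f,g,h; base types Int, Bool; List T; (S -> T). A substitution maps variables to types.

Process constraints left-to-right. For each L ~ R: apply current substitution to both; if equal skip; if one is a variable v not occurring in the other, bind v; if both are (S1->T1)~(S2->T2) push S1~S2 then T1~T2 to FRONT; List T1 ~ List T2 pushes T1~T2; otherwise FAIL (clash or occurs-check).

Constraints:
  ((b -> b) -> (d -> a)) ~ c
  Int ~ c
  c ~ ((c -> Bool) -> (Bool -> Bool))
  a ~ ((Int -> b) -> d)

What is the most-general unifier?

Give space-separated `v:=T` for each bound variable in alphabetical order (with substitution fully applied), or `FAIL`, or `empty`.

Answer: FAIL

Derivation:
step 1: unify ((b -> b) -> (d -> a)) ~ c  [subst: {-} | 3 pending]
  bind c := ((b -> b) -> (d -> a))
step 2: unify Int ~ ((b -> b) -> (d -> a))  [subst: {c:=((b -> b) -> (d -> a))} | 2 pending]
  clash: Int vs ((b -> b) -> (d -> a))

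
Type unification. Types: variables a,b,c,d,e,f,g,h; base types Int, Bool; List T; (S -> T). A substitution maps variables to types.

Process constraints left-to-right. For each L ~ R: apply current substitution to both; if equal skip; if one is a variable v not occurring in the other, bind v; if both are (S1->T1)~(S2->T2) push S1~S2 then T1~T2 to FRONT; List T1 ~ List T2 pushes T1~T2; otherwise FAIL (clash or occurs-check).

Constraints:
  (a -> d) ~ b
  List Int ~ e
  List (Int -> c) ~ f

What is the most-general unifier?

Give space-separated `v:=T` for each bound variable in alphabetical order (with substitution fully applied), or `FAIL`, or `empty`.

step 1: unify (a -> d) ~ b  [subst: {-} | 2 pending]
  bind b := (a -> d)
step 2: unify List Int ~ e  [subst: {b:=(a -> d)} | 1 pending]
  bind e := List Int
step 3: unify List (Int -> c) ~ f  [subst: {b:=(a -> d), e:=List Int} | 0 pending]
  bind f := List (Int -> c)

Answer: b:=(a -> d) e:=List Int f:=List (Int -> c)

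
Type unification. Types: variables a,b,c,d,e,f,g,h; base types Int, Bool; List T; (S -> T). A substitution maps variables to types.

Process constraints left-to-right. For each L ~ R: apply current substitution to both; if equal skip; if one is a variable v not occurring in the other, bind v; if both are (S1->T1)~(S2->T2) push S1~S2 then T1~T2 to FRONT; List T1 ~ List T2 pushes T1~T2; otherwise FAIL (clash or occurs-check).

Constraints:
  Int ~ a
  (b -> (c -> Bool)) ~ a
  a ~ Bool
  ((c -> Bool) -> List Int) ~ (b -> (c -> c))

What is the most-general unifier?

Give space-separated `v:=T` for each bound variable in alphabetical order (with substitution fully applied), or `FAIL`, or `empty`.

Answer: FAIL

Derivation:
step 1: unify Int ~ a  [subst: {-} | 3 pending]
  bind a := Int
step 2: unify (b -> (c -> Bool)) ~ Int  [subst: {a:=Int} | 2 pending]
  clash: (b -> (c -> Bool)) vs Int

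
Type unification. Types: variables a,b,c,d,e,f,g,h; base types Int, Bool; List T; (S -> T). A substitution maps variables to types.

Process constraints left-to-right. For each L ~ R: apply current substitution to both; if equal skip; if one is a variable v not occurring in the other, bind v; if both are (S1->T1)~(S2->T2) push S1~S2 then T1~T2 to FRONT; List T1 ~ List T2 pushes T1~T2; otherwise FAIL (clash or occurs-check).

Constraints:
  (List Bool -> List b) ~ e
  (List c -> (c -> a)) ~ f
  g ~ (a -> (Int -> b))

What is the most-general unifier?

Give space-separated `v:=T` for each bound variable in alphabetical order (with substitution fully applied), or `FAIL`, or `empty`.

Answer: e:=(List Bool -> List b) f:=(List c -> (c -> a)) g:=(a -> (Int -> b))

Derivation:
step 1: unify (List Bool -> List b) ~ e  [subst: {-} | 2 pending]
  bind e := (List Bool -> List b)
step 2: unify (List c -> (c -> a)) ~ f  [subst: {e:=(List Bool -> List b)} | 1 pending]
  bind f := (List c -> (c -> a))
step 3: unify g ~ (a -> (Int -> b))  [subst: {e:=(List Bool -> List b), f:=(List c -> (c -> a))} | 0 pending]
  bind g := (a -> (Int -> b))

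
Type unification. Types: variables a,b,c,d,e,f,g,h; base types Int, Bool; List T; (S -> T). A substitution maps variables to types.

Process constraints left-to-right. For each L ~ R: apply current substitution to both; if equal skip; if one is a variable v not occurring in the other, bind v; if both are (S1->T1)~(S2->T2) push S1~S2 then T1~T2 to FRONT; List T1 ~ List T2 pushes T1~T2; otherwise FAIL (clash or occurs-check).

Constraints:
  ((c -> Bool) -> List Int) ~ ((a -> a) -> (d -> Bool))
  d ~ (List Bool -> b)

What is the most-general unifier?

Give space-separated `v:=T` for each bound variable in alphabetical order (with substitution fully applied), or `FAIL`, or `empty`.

step 1: unify ((c -> Bool) -> List Int) ~ ((a -> a) -> (d -> Bool))  [subst: {-} | 1 pending]
  -> decompose arrow: push (c -> Bool)~(a -> a), List Int~(d -> Bool)
step 2: unify (c -> Bool) ~ (a -> a)  [subst: {-} | 2 pending]
  -> decompose arrow: push c~a, Bool~a
step 3: unify c ~ a  [subst: {-} | 3 pending]
  bind c := a
step 4: unify Bool ~ a  [subst: {c:=a} | 2 pending]
  bind a := Bool
step 5: unify List Int ~ (d -> Bool)  [subst: {c:=a, a:=Bool} | 1 pending]
  clash: List Int vs (d -> Bool)

Answer: FAIL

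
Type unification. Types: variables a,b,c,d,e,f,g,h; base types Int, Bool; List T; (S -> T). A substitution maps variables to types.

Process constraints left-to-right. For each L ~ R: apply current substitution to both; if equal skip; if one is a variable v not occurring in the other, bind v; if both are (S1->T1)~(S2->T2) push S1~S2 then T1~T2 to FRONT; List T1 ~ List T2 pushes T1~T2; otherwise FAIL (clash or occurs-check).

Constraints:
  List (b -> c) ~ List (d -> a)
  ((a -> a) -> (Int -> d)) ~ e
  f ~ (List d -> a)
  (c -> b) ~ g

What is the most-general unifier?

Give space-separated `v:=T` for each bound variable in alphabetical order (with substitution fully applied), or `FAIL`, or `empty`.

step 1: unify List (b -> c) ~ List (d -> a)  [subst: {-} | 3 pending]
  -> decompose List: push (b -> c)~(d -> a)
step 2: unify (b -> c) ~ (d -> a)  [subst: {-} | 3 pending]
  -> decompose arrow: push b~d, c~a
step 3: unify b ~ d  [subst: {-} | 4 pending]
  bind b := d
step 4: unify c ~ a  [subst: {b:=d} | 3 pending]
  bind c := a
step 5: unify ((a -> a) -> (Int -> d)) ~ e  [subst: {b:=d, c:=a} | 2 pending]
  bind e := ((a -> a) -> (Int -> d))
step 6: unify f ~ (List d -> a)  [subst: {b:=d, c:=a, e:=((a -> a) -> (Int -> d))} | 1 pending]
  bind f := (List d -> a)
step 7: unify (a -> d) ~ g  [subst: {b:=d, c:=a, e:=((a -> a) -> (Int -> d)), f:=(List d -> a)} | 0 pending]
  bind g := (a -> d)

Answer: b:=d c:=a e:=((a -> a) -> (Int -> d)) f:=(List d -> a) g:=(a -> d)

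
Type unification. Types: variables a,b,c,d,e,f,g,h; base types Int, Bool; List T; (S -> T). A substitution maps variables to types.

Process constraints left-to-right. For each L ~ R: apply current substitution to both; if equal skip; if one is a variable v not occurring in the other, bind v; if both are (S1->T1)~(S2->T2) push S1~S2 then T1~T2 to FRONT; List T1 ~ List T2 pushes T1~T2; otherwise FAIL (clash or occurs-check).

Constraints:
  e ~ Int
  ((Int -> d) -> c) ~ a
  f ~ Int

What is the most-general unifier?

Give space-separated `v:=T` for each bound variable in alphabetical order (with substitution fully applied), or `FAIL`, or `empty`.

Answer: a:=((Int -> d) -> c) e:=Int f:=Int

Derivation:
step 1: unify e ~ Int  [subst: {-} | 2 pending]
  bind e := Int
step 2: unify ((Int -> d) -> c) ~ a  [subst: {e:=Int} | 1 pending]
  bind a := ((Int -> d) -> c)
step 3: unify f ~ Int  [subst: {e:=Int, a:=((Int -> d) -> c)} | 0 pending]
  bind f := Int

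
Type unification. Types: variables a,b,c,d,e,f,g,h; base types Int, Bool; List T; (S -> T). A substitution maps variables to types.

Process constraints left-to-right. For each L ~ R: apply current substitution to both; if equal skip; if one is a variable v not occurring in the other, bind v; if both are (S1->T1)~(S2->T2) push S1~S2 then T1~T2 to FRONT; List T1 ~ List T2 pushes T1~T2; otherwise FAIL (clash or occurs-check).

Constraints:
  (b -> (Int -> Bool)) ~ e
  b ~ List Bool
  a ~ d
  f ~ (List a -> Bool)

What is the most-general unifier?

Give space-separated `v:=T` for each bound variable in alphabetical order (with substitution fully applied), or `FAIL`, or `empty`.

step 1: unify (b -> (Int -> Bool)) ~ e  [subst: {-} | 3 pending]
  bind e := (b -> (Int -> Bool))
step 2: unify b ~ List Bool  [subst: {e:=(b -> (Int -> Bool))} | 2 pending]
  bind b := List Bool
step 3: unify a ~ d  [subst: {e:=(b -> (Int -> Bool)), b:=List Bool} | 1 pending]
  bind a := d
step 4: unify f ~ (List d -> Bool)  [subst: {e:=(b -> (Int -> Bool)), b:=List Bool, a:=d} | 0 pending]
  bind f := (List d -> Bool)

Answer: a:=d b:=List Bool e:=(List Bool -> (Int -> Bool)) f:=(List d -> Bool)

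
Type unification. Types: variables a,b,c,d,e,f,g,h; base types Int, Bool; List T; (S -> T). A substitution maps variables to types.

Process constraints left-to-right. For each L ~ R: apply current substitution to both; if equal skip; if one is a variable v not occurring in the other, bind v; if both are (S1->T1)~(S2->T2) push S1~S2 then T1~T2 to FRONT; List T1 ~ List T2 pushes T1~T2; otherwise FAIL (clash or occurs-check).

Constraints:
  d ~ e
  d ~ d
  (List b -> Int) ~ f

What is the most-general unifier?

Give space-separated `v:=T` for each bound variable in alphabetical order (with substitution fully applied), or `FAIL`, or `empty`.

Answer: d:=e f:=(List b -> Int)

Derivation:
step 1: unify d ~ e  [subst: {-} | 2 pending]
  bind d := e
step 2: unify e ~ e  [subst: {d:=e} | 1 pending]
  -> identical, skip
step 3: unify (List b -> Int) ~ f  [subst: {d:=e} | 0 pending]
  bind f := (List b -> Int)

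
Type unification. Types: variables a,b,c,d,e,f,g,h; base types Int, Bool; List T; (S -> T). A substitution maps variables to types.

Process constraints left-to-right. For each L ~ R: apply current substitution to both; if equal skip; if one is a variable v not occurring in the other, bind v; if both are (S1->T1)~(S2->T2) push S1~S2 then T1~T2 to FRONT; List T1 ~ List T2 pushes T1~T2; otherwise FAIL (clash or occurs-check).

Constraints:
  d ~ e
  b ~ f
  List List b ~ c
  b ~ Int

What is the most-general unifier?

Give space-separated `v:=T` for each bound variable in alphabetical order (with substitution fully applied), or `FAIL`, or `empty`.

step 1: unify d ~ e  [subst: {-} | 3 pending]
  bind d := e
step 2: unify b ~ f  [subst: {d:=e} | 2 pending]
  bind b := f
step 3: unify List List f ~ c  [subst: {d:=e, b:=f} | 1 pending]
  bind c := List List f
step 4: unify f ~ Int  [subst: {d:=e, b:=f, c:=List List f} | 0 pending]
  bind f := Int

Answer: b:=Int c:=List List Int d:=e f:=Int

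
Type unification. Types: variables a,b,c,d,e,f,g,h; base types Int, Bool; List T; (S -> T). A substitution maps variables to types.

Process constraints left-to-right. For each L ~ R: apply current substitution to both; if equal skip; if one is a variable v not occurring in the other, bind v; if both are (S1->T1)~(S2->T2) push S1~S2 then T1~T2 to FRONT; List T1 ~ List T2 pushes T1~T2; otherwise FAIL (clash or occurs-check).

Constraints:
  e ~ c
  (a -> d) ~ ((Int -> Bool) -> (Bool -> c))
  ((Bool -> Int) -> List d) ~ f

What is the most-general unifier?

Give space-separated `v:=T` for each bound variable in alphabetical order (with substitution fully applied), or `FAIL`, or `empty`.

step 1: unify e ~ c  [subst: {-} | 2 pending]
  bind e := c
step 2: unify (a -> d) ~ ((Int -> Bool) -> (Bool -> c))  [subst: {e:=c} | 1 pending]
  -> decompose arrow: push a~(Int -> Bool), d~(Bool -> c)
step 3: unify a ~ (Int -> Bool)  [subst: {e:=c} | 2 pending]
  bind a := (Int -> Bool)
step 4: unify d ~ (Bool -> c)  [subst: {e:=c, a:=(Int -> Bool)} | 1 pending]
  bind d := (Bool -> c)
step 5: unify ((Bool -> Int) -> List (Bool -> c)) ~ f  [subst: {e:=c, a:=(Int -> Bool), d:=(Bool -> c)} | 0 pending]
  bind f := ((Bool -> Int) -> List (Bool -> c))

Answer: a:=(Int -> Bool) d:=(Bool -> c) e:=c f:=((Bool -> Int) -> List (Bool -> c))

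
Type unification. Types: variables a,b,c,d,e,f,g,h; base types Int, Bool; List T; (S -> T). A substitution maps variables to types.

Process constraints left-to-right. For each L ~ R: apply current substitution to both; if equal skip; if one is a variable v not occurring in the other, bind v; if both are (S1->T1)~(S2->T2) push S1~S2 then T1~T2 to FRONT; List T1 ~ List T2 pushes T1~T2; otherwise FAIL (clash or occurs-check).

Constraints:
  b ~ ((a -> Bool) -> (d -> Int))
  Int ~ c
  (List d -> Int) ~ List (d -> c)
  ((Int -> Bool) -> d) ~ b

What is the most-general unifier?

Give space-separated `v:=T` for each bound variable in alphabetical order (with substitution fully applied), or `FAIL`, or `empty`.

Answer: FAIL

Derivation:
step 1: unify b ~ ((a -> Bool) -> (d -> Int))  [subst: {-} | 3 pending]
  bind b := ((a -> Bool) -> (d -> Int))
step 2: unify Int ~ c  [subst: {b:=((a -> Bool) -> (d -> Int))} | 2 pending]
  bind c := Int
step 3: unify (List d -> Int) ~ List (d -> Int)  [subst: {b:=((a -> Bool) -> (d -> Int)), c:=Int} | 1 pending]
  clash: (List d -> Int) vs List (d -> Int)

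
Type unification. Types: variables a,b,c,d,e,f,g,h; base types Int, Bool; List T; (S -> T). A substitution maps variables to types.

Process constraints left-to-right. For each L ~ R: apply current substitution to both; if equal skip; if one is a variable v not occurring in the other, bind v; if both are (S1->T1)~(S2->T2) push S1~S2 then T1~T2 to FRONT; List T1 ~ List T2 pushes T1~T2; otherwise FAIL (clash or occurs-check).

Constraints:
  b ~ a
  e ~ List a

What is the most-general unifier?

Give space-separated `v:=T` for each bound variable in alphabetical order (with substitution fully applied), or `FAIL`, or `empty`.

step 1: unify b ~ a  [subst: {-} | 1 pending]
  bind b := a
step 2: unify e ~ List a  [subst: {b:=a} | 0 pending]
  bind e := List a

Answer: b:=a e:=List a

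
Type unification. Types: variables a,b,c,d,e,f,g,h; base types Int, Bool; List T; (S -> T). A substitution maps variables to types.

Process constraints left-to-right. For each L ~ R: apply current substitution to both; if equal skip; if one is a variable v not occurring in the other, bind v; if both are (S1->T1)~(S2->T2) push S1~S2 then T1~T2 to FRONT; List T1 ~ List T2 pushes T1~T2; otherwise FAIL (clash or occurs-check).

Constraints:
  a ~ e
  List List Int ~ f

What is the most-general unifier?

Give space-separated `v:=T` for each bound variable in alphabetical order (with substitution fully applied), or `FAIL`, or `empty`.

step 1: unify a ~ e  [subst: {-} | 1 pending]
  bind a := e
step 2: unify List List Int ~ f  [subst: {a:=e} | 0 pending]
  bind f := List List Int

Answer: a:=e f:=List List Int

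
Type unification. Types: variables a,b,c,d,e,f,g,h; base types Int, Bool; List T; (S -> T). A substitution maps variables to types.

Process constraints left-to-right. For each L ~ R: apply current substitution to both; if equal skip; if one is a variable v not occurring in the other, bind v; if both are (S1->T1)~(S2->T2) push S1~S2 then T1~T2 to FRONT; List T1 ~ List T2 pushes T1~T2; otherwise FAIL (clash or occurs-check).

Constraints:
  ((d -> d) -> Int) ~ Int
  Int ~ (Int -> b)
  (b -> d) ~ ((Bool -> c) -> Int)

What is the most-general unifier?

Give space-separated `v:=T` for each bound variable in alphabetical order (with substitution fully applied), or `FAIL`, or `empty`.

Answer: FAIL

Derivation:
step 1: unify ((d -> d) -> Int) ~ Int  [subst: {-} | 2 pending]
  clash: ((d -> d) -> Int) vs Int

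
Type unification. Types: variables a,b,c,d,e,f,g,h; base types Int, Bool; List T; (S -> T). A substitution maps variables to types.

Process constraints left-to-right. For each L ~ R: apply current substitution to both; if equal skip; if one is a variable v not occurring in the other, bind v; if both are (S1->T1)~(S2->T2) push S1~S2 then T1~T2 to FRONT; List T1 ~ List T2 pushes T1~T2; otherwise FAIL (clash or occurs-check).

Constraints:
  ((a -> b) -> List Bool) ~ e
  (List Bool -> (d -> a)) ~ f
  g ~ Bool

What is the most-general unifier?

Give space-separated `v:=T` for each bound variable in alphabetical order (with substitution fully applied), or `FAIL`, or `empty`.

step 1: unify ((a -> b) -> List Bool) ~ e  [subst: {-} | 2 pending]
  bind e := ((a -> b) -> List Bool)
step 2: unify (List Bool -> (d -> a)) ~ f  [subst: {e:=((a -> b) -> List Bool)} | 1 pending]
  bind f := (List Bool -> (d -> a))
step 3: unify g ~ Bool  [subst: {e:=((a -> b) -> List Bool), f:=(List Bool -> (d -> a))} | 0 pending]
  bind g := Bool

Answer: e:=((a -> b) -> List Bool) f:=(List Bool -> (d -> a)) g:=Bool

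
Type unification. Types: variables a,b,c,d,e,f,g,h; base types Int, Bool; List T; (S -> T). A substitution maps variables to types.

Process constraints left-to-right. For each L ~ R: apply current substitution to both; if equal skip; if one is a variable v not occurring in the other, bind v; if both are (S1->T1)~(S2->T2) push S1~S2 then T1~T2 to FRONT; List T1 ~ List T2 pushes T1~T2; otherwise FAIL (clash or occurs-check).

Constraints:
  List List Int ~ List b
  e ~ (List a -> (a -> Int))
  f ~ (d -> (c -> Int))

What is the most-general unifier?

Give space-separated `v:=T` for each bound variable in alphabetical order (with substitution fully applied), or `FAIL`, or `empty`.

step 1: unify List List Int ~ List b  [subst: {-} | 2 pending]
  -> decompose List: push List Int~b
step 2: unify List Int ~ b  [subst: {-} | 2 pending]
  bind b := List Int
step 3: unify e ~ (List a -> (a -> Int))  [subst: {b:=List Int} | 1 pending]
  bind e := (List a -> (a -> Int))
step 4: unify f ~ (d -> (c -> Int))  [subst: {b:=List Int, e:=(List a -> (a -> Int))} | 0 pending]
  bind f := (d -> (c -> Int))

Answer: b:=List Int e:=(List a -> (a -> Int)) f:=(d -> (c -> Int))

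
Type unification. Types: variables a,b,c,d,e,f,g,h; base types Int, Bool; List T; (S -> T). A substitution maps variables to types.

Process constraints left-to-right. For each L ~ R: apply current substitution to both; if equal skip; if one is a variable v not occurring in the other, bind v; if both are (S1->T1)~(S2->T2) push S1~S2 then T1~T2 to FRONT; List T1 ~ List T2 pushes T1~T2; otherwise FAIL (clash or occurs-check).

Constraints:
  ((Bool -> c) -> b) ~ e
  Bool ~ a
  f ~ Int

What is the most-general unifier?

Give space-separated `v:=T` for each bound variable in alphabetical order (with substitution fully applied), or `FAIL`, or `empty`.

Answer: a:=Bool e:=((Bool -> c) -> b) f:=Int

Derivation:
step 1: unify ((Bool -> c) -> b) ~ e  [subst: {-} | 2 pending]
  bind e := ((Bool -> c) -> b)
step 2: unify Bool ~ a  [subst: {e:=((Bool -> c) -> b)} | 1 pending]
  bind a := Bool
step 3: unify f ~ Int  [subst: {e:=((Bool -> c) -> b), a:=Bool} | 0 pending]
  bind f := Int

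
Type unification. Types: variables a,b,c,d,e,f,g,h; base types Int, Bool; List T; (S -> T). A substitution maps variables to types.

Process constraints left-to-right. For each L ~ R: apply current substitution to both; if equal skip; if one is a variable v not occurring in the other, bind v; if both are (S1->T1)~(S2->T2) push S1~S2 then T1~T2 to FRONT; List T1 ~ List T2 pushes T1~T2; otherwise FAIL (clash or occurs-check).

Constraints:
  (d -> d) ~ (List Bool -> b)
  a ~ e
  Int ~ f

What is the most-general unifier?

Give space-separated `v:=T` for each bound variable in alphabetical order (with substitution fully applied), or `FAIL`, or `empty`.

Answer: a:=e b:=List Bool d:=List Bool f:=Int

Derivation:
step 1: unify (d -> d) ~ (List Bool -> b)  [subst: {-} | 2 pending]
  -> decompose arrow: push d~List Bool, d~b
step 2: unify d ~ List Bool  [subst: {-} | 3 pending]
  bind d := List Bool
step 3: unify List Bool ~ b  [subst: {d:=List Bool} | 2 pending]
  bind b := List Bool
step 4: unify a ~ e  [subst: {d:=List Bool, b:=List Bool} | 1 pending]
  bind a := e
step 5: unify Int ~ f  [subst: {d:=List Bool, b:=List Bool, a:=e} | 0 pending]
  bind f := Int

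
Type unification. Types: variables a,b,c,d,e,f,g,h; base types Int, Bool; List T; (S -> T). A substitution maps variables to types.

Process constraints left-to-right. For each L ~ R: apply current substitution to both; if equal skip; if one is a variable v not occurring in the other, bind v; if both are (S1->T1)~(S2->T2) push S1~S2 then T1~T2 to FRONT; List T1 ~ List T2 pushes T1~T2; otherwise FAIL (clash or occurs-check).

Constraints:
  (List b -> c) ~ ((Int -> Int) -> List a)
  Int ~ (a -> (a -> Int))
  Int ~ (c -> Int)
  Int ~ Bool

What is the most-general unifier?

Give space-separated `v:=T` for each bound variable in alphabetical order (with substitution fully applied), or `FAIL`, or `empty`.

step 1: unify (List b -> c) ~ ((Int -> Int) -> List a)  [subst: {-} | 3 pending]
  -> decompose arrow: push List b~(Int -> Int), c~List a
step 2: unify List b ~ (Int -> Int)  [subst: {-} | 4 pending]
  clash: List b vs (Int -> Int)

Answer: FAIL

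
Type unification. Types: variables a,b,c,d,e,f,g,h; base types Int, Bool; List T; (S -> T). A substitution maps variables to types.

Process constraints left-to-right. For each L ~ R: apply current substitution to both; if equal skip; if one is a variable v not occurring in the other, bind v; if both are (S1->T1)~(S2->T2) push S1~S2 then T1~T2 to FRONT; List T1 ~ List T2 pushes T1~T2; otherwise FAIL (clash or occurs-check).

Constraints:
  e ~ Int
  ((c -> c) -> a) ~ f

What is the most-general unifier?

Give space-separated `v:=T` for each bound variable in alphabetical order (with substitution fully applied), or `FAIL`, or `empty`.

Answer: e:=Int f:=((c -> c) -> a)

Derivation:
step 1: unify e ~ Int  [subst: {-} | 1 pending]
  bind e := Int
step 2: unify ((c -> c) -> a) ~ f  [subst: {e:=Int} | 0 pending]
  bind f := ((c -> c) -> a)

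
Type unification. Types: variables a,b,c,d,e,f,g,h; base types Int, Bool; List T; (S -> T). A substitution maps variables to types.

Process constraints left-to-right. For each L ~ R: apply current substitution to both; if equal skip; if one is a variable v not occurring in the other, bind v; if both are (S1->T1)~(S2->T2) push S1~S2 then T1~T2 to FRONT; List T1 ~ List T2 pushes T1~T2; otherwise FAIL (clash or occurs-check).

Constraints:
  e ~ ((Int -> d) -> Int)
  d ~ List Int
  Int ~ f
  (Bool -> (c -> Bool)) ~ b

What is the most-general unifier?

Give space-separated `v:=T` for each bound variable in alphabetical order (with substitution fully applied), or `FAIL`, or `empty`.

step 1: unify e ~ ((Int -> d) -> Int)  [subst: {-} | 3 pending]
  bind e := ((Int -> d) -> Int)
step 2: unify d ~ List Int  [subst: {e:=((Int -> d) -> Int)} | 2 pending]
  bind d := List Int
step 3: unify Int ~ f  [subst: {e:=((Int -> d) -> Int), d:=List Int} | 1 pending]
  bind f := Int
step 4: unify (Bool -> (c -> Bool)) ~ b  [subst: {e:=((Int -> d) -> Int), d:=List Int, f:=Int} | 0 pending]
  bind b := (Bool -> (c -> Bool))

Answer: b:=(Bool -> (c -> Bool)) d:=List Int e:=((Int -> List Int) -> Int) f:=Int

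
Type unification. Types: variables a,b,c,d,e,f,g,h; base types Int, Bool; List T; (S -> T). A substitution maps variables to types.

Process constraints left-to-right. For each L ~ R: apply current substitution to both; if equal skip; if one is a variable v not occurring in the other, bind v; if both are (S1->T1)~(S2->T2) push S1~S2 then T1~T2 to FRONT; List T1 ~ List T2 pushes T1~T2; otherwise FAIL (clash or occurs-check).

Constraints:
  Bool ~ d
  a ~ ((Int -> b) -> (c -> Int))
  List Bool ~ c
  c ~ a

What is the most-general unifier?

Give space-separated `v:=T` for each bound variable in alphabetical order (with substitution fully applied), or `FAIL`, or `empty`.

Answer: FAIL

Derivation:
step 1: unify Bool ~ d  [subst: {-} | 3 pending]
  bind d := Bool
step 2: unify a ~ ((Int -> b) -> (c -> Int))  [subst: {d:=Bool} | 2 pending]
  bind a := ((Int -> b) -> (c -> Int))
step 3: unify List Bool ~ c  [subst: {d:=Bool, a:=((Int -> b) -> (c -> Int))} | 1 pending]
  bind c := List Bool
step 4: unify List Bool ~ ((Int -> b) -> (List Bool -> Int))  [subst: {d:=Bool, a:=((Int -> b) -> (c -> Int)), c:=List Bool} | 0 pending]
  clash: List Bool vs ((Int -> b) -> (List Bool -> Int))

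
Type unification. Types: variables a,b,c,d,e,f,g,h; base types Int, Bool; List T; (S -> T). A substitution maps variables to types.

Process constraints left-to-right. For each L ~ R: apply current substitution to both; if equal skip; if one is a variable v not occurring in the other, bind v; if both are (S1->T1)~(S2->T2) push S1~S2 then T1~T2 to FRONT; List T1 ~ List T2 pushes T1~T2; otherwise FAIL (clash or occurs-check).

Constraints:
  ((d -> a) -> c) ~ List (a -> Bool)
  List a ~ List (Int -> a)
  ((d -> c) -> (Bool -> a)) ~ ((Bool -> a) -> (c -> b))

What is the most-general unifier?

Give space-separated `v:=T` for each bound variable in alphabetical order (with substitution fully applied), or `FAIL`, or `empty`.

step 1: unify ((d -> a) -> c) ~ List (a -> Bool)  [subst: {-} | 2 pending]
  clash: ((d -> a) -> c) vs List (a -> Bool)

Answer: FAIL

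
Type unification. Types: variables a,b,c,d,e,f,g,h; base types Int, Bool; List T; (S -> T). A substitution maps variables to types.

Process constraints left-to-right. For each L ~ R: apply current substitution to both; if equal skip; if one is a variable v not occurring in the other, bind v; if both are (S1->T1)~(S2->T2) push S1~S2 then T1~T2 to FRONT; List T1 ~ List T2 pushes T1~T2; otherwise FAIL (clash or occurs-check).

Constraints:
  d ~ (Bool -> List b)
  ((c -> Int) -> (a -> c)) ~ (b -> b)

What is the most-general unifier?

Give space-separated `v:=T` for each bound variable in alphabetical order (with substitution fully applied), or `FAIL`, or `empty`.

Answer: a:=Int b:=(Int -> Int) c:=Int d:=(Bool -> List (Int -> Int))

Derivation:
step 1: unify d ~ (Bool -> List b)  [subst: {-} | 1 pending]
  bind d := (Bool -> List b)
step 2: unify ((c -> Int) -> (a -> c)) ~ (b -> b)  [subst: {d:=(Bool -> List b)} | 0 pending]
  -> decompose arrow: push (c -> Int)~b, (a -> c)~b
step 3: unify (c -> Int) ~ b  [subst: {d:=(Bool -> List b)} | 1 pending]
  bind b := (c -> Int)
step 4: unify (a -> c) ~ (c -> Int)  [subst: {d:=(Bool -> List b), b:=(c -> Int)} | 0 pending]
  -> decompose arrow: push a~c, c~Int
step 5: unify a ~ c  [subst: {d:=(Bool -> List b), b:=(c -> Int)} | 1 pending]
  bind a := c
step 6: unify c ~ Int  [subst: {d:=(Bool -> List b), b:=(c -> Int), a:=c} | 0 pending]
  bind c := Int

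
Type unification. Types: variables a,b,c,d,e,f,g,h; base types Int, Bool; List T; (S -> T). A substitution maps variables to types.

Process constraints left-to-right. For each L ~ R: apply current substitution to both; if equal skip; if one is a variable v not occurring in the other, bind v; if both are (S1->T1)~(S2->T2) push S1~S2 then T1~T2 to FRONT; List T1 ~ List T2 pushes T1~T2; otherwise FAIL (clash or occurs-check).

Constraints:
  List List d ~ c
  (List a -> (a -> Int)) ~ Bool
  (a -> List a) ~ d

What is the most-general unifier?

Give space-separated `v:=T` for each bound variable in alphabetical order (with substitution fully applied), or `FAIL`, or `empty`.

Answer: FAIL

Derivation:
step 1: unify List List d ~ c  [subst: {-} | 2 pending]
  bind c := List List d
step 2: unify (List a -> (a -> Int)) ~ Bool  [subst: {c:=List List d} | 1 pending]
  clash: (List a -> (a -> Int)) vs Bool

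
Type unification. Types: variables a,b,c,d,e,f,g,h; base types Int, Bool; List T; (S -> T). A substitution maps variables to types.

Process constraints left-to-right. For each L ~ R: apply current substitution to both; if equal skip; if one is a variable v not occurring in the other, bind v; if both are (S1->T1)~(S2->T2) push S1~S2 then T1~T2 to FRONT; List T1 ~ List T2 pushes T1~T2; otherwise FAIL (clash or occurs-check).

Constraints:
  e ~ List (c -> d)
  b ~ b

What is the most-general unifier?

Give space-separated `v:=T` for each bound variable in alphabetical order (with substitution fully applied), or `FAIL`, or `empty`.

Answer: e:=List (c -> d)

Derivation:
step 1: unify e ~ List (c -> d)  [subst: {-} | 1 pending]
  bind e := List (c -> d)
step 2: unify b ~ b  [subst: {e:=List (c -> d)} | 0 pending]
  -> identical, skip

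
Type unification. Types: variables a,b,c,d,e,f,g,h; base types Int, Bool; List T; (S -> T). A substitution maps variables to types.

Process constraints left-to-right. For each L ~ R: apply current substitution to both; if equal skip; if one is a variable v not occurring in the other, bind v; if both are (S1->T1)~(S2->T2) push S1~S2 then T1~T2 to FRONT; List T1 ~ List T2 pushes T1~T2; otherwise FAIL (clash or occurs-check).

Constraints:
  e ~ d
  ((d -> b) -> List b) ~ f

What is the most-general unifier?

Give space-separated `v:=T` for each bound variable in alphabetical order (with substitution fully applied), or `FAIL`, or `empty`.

Answer: e:=d f:=((d -> b) -> List b)

Derivation:
step 1: unify e ~ d  [subst: {-} | 1 pending]
  bind e := d
step 2: unify ((d -> b) -> List b) ~ f  [subst: {e:=d} | 0 pending]
  bind f := ((d -> b) -> List b)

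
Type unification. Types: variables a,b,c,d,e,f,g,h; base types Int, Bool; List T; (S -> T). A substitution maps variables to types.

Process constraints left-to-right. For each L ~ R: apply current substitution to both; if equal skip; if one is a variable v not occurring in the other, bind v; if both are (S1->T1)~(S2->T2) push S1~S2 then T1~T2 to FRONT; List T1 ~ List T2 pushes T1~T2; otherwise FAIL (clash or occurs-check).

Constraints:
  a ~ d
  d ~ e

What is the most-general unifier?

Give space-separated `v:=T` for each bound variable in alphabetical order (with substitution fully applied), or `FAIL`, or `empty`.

Answer: a:=e d:=e

Derivation:
step 1: unify a ~ d  [subst: {-} | 1 pending]
  bind a := d
step 2: unify d ~ e  [subst: {a:=d} | 0 pending]
  bind d := e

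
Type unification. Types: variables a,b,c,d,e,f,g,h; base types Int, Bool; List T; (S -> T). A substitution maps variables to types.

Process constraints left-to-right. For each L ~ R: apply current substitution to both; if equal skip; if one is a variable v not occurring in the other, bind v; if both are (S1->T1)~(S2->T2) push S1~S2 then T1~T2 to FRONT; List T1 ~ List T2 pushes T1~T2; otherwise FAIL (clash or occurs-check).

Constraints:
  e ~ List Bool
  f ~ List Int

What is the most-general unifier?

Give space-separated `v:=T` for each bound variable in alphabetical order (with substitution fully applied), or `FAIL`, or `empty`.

step 1: unify e ~ List Bool  [subst: {-} | 1 pending]
  bind e := List Bool
step 2: unify f ~ List Int  [subst: {e:=List Bool} | 0 pending]
  bind f := List Int

Answer: e:=List Bool f:=List Int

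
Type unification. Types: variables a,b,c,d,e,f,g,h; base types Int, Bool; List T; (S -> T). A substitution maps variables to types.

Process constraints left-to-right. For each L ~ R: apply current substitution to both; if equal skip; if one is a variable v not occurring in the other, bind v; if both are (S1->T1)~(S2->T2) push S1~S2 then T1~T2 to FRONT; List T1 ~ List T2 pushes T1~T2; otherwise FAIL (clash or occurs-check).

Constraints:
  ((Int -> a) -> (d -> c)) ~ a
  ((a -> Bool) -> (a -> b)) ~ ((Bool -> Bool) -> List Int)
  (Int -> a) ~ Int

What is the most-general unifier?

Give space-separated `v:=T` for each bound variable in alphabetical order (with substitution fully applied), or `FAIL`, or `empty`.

Answer: FAIL

Derivation:
step 1: unify ((Int -> a) -> (d -> c)) ~ a  [subst: {-} | 2 pending]
  occurs-check fail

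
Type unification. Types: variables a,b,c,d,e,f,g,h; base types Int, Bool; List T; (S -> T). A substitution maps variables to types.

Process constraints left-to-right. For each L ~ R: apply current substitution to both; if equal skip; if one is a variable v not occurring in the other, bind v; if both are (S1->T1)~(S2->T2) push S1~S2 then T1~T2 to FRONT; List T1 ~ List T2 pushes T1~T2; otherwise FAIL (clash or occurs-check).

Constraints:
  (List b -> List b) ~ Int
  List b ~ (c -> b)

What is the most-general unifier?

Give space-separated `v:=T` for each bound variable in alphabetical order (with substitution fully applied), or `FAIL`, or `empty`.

Answer: FAIL

Derivation:
step 1: unify (List b -> List b) ~ Int  [subst: {-} | 1 pending]
  clash: (List b -> List b) vs Int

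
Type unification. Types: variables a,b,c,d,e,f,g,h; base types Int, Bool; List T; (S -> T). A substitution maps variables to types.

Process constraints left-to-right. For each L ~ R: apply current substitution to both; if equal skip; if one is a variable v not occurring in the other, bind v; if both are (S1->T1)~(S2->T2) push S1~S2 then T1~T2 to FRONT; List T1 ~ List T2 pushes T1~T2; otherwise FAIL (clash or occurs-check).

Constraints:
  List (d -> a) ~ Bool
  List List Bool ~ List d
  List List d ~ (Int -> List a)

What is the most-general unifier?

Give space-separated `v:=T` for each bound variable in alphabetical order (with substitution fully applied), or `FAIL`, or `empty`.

step 1: unify List (d -> a) ~ Bool  [subst: {-} | 2 pending]
  clash: List (d -> a) vs Bool

Answer: FAIL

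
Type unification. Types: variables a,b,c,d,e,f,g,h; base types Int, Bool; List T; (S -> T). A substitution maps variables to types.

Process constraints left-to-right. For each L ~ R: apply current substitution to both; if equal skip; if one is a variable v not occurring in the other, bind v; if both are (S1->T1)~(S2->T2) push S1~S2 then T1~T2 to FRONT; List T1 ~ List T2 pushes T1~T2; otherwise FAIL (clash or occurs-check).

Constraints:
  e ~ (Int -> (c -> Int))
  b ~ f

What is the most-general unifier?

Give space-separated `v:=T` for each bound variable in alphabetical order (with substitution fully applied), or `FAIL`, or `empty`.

step 1: unify e ~ (Int -> (c -> Int))  [subst: {-} | 1 pending]
  bind e := (Int -> (c -> Int))
step 2: unify b ~ f  [subst: {e:=(Int -> (c -> Int))} | 0 pending]
  bind b := f

Answer: b:=f e:=(Int -> (c -> Int))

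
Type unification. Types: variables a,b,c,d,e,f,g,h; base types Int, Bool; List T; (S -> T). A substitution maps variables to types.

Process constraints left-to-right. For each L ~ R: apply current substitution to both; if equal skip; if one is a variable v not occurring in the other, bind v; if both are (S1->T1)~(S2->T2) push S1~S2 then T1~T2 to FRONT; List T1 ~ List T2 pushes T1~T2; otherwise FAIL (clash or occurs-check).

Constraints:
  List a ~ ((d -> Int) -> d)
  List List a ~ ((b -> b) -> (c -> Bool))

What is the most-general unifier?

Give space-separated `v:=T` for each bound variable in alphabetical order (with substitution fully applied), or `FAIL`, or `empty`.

step 1: unify List a ~ ((d -> Int) -> d)  [subst: {-} | 1 pending]
  clash: List a vs ((d -> Int) -> d)

Answer: FAIL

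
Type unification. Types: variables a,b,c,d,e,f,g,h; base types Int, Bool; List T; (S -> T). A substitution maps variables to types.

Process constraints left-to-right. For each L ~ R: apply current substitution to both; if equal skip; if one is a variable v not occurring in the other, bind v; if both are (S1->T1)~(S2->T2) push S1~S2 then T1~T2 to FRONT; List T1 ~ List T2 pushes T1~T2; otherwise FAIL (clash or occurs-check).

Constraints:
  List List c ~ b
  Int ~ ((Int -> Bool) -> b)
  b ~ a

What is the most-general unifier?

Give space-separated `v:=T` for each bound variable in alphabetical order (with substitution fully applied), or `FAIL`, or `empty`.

Answer: FAIL

Derivation:
step 1: unify List List c ~ b  [subst: {-} | 2 pending]
  bind b := List List c
step 2: unify Int ~ ((Int -> Bool) -> List List c)  [subst: {b:=List List c} | 1 pending]
  clash: Int vs ((Int -> Bool) -> List List c)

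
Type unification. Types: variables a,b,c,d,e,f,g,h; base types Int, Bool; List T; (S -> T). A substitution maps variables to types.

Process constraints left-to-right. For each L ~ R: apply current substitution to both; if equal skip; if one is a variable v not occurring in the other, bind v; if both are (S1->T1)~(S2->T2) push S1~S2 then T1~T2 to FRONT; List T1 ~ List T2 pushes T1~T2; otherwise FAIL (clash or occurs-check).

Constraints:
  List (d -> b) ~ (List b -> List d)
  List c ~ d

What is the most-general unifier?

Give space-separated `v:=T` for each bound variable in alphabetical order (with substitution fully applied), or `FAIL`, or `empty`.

Answer: FAIL

Derivation:
step 1: unify List (d -> b) ~ (List b -> List d)  [subst: {-} | 1 pending]
  clash: List (d -> b) vs (List b -> List d)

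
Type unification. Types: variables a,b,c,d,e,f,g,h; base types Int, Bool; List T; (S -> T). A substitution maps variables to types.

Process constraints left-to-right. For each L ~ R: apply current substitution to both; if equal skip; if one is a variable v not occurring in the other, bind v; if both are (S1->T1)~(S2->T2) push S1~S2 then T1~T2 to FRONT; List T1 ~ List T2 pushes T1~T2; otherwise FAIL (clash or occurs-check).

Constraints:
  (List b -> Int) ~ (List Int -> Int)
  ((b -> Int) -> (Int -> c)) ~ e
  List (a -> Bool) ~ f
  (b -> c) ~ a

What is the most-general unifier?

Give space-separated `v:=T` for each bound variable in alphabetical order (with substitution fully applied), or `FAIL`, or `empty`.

step 1: unify (List b -> Int) ~ (List Int -> Int)  [subst: {-} | 3 pending]
  -> decompose arrow: push List b~List Int, Int~Int
step 2: unify List b ~ List Int  [subst: {-} | 4 pending]
  -> decompose List: push b~Int
step 3: unify b ~ Int  [subst: {-} | 4 pending]
  bind b := Int
step 4: unify Int ~ Int  [subst: {b:=Int} | 3 pending]
  -> identical, skip
step 5: unify ((Int -> Int) -> (Int -> c)) ~ e  [subst: {b:=Int} | 2 pending]
  bind e := ((Int -> Int) -> (Int -> c))
step 6: unify List (a -> Bool) ~ f  [subst: {b:=Int, e:=((Int -> Int) -> (Int -> c))} | 1 pending]
  bind f := List (a -> Bool)
step 7: unify (Int -> c) ~ a  [subst: {b:=Int, e:=((Int -> Int) -> (Int -> c)), f:=List (a -> Bool)} | 0 pending]
  bind a := (Int -> c)

Answer: a:=(Int -> c) b:=Int e:=((Int -> Int) -> (Int -> c)) f:=List ((Int -> c) -> Bool)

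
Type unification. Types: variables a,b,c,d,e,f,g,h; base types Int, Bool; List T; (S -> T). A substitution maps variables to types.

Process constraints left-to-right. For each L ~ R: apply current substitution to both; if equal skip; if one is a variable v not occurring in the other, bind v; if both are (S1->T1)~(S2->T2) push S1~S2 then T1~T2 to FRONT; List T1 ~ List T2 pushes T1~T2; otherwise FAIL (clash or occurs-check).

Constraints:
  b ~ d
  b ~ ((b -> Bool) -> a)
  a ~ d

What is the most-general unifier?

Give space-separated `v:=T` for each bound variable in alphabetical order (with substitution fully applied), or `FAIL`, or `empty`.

Answer: FAIL

Derivation:
step 1: unify b ~ d  [subst: {-} | 2 pending]
  bind b := d
step 2: unify d ~ ((d -> Bool) -> a)  [subst: {b:=d} | 1 pending]
  occurs-check fail: d in ((d -> Bool) -> a)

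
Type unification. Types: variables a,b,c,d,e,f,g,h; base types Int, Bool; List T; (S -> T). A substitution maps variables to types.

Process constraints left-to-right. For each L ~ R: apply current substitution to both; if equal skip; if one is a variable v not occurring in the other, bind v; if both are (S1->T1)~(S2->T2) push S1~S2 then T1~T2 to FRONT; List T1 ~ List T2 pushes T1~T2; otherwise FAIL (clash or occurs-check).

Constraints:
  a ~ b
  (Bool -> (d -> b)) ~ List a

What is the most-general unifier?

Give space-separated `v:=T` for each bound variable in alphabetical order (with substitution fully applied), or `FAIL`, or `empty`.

Answer: FAIL

Derivation:
step 1: unify a ~ b  [subst: {-} | 1 pending]
  bind a := b
step 2: unify (Bool -> (d -> b)) ~ List b  [subst: {a:=b} | 0 pending]
  clash: (Bool -> (d -> b)) vs List b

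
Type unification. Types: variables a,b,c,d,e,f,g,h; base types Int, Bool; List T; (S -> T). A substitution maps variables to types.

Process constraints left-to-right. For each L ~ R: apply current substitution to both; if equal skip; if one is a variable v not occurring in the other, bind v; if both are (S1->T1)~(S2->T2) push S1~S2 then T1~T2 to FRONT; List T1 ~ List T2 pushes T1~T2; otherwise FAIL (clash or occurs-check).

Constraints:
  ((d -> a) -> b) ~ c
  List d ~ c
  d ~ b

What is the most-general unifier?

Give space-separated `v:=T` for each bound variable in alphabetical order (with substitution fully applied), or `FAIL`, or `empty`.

step 1: unify ((d -> a) -> b) ~ c  [subst: {-} | 2 pending]
  bind c := ((d -> a) -> b)
step 2: unify List d ~ ((d -> a) -> b)  [subst: {c:=((d -> a) -> b)} | 1 pending]
  clash: List d vs ((d -> a) -> b)

Answer: FAIL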